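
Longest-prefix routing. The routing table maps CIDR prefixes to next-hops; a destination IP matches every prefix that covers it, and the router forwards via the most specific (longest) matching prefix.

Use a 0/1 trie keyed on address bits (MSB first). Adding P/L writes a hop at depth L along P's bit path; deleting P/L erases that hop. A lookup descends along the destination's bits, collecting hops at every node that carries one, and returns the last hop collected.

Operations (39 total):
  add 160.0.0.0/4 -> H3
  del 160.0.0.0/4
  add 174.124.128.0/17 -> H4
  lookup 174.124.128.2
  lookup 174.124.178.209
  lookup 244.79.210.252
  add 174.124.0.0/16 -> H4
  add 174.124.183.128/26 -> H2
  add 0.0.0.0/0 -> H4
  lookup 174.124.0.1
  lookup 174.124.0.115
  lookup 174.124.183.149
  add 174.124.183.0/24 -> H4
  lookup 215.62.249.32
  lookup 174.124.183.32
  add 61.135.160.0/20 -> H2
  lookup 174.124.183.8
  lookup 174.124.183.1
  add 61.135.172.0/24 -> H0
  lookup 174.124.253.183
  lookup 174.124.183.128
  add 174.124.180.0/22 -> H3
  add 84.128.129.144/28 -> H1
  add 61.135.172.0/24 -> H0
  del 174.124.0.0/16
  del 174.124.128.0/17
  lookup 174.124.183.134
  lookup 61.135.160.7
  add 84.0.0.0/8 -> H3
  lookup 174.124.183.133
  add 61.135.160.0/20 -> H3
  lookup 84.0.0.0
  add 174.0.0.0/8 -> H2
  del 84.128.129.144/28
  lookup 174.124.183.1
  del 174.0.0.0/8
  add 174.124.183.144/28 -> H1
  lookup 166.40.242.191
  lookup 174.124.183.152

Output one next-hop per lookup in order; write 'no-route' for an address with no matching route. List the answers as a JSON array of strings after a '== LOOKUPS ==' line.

Trace:
  add 160.0.0.0/4 -> H3 at depth 4
  - 160.0.0.0/4 clear@4
  add 174.124.128.0/17 -> H4 at depth 17
  ? 174.124.128.2  path d0:-→d1:-→d2:-→d3:-→d4:-→d5:-→d6:-→d7:-→d8:-→d9:-→d10:-→d11:-→d12:-→d13:-→d14:-→d15:-→d16:-→d17:H4  best=H4
  ? 174.124.178.209  path d0:-→d1:-→d2:-→d3:-→d4:-→d5:-→d6:-→d7:-→d8:-→d9:-→d10:-→d11:-→d12:-→d13:-→d14:-→d15:-→d16:-→d17:H4  best=H4
  ? 244.79.210.252  path d0:-→d1:-  best=no-route
  add 174.124.0.0/16 -> H4 at depth 16
  add 174.124.183.128/26 -> H2 at depth 26
  add 0.0.0.0/0 -> H4 at depth 0
  ? 174.124.0.1  path d0:H4→d1:-→d2:-→d3:-→d4:-→d5:-→d6:-→d7:-→d8:-→d9:-→d10:-→d11:-→d12:-→d13:-→d14:-→d15:-→d16:H4  best=H4
  ? 174.124.0.115  path d0:H4→d1:-→d2:-→d3:-→d4:-→d5:-→d6:-→d7:-→d8:-→d9:-→d10:-→d11:-→d12:-→d13:-→d14:-→d15:-→d16:H4  best=H4
  ? 174.124.183.149  path d0:H4→d1:-→d2:-→d3:-→d4:-→d5:-→d6:-→d7:-→d8:-→d9:-→d10:-→d11:-→d12:-→d13:-→d14:-→d15:-→d16:H4→d17:H4→d18:-→d19:-→d20:-→d21:-→d22:-→d23:-→d24:-→d25:-→d26:H2  best=H2
  add 174.124.183.0/24 -> H4 at depth 24
  ? 215.62.249.32  path d0:H4→d1:-  best=H4
  ? 174.124.183.32  path d0:H4→d1:-→d2:-→d3:-→d4:-→d5:-→d6:-→d7:-→d8:-→d9:-→d10:-→d11:-→d12:-→d13:-→d14:-→d15:-→d16:H4→d17:H4→d18:-→d19:-→d20:-→d21:-→d22:-→d23:-→d24:H4  best=H4
  add 61.135.160.0/20 -> H2 at depth 20
  ? 174.124.183.8  path d0:H4→d1:-→d2:-→d3:-→d4:-→d5:-→d6:-→d7:-→d8:-→d9:-→d10:-→d11:-→d12:-→d13:-→d14:-→d15:-→d16:H4→d17:H4→d18:-→d19:-→d20:-→d21:-→d22:-→d23:-→d24:H4  best=H4
  ? 174.124.183.1  path d0:H4→d1:-→d2:-→d3:-→d4:-→d5:-→d6:-→d7:-→d8:-→d9:-→d10:-→d11:-→d12:-→d13:-→d14:-→d15:-→d16:H4→d17:H4→d18:-→d19:-→d20:-→d21:-→d22:-→d23:-→d24:H4  best=H4
  add 61.135.172.0/24 -> H0 at depth 24
  ? 174.124.253.183  path d0:H4→d1:-→d2:-→d3:-→d4:-→d5:-→d6:-→d7:-→d8:-→d9:-→d10:-→d11:-→d12:-→d13:-→d14:-→d15:-→d16:H4→d17:H4  best=H4
  ? 174.124.183.128  path d0:H4→d1:-→d2:-→d3:-→d4:-→d5:-→d6:-→d7:-→d8:-→d9:-→d10:-→d11:-→d12:-→d13:-→d14:-→d15:-→d16:H4→d17:H4→d18:-→d19:-→d20:-→d21:-→d22:-→d23:-→d24:H4→d25:-→d26:H2  best=H2
  add 174.124.180.0/22 -> H3 at depth 22
  add 84.128.129.144/28 -> H1 at depth 28
  add 61.135.172.0/24 -> H0 at depth 24
  - 174.124.0.0/16 clear@16
  - 174.124.128.0/17 clear@17
  ? 174.124.183.134  path d0:H4→d1:-→d2:-→d3:-→d4:-→d5:-→d6:-→d7:-→d8:-→d9:-→d10:-→d11:-→d12:-→d13:-→d14:-→d15:-→d16:-→d17:-→d18:-→d19:-→d20:-→d21:-→d22:H3→d23:-→d24:H4→d25:-→d26:H2  best=H2
  ? 61.135.160.7  path d0:H4→d1:-→d2:-→d3:-→d4:-→d5:-→d6:-→d7:-→d8:-→d9:-→d10:-→d11:-→d12:-→d13:-→d14:-→d15:-→d16:-→d17:-→d18:-→d19:-→d20:H2  best=H2
  add 84.0.0.0/8 -> H3 at depth 8
  ? 174.124.183.133  path d0:H4→d1:-→d2:-→d3:-→d4:-→d5:-→d6:-→d7:-→d8:-→d9:-→d10:-→d11:-→d12:-→d13:-→d14:-→d15:-→d16:-→d17:-→d18:-→d19:-→d20:-→d21:-→d22:H3→d23:-→d24:H4→d25:-→d26:H2  best=H2
  add 61.135.160.0/20 -> H3 at depth 20
  ? 84.0.0.0  path d0:H4→d1:-→d2:-→d3:-→d4:-→d5:-→d6:-→d7:-→d8:H3  best=H3
  add 174.0.0.0/8 -> H2 at depth 8
  - 84.128.129.144/28 clear@28
  ? 174.124.183.1  path d0:H4→d1:-→d2:-→d3:-→d4:-→d5:-→d6:-→d7:-→d8:H2→d9:-→d10:-→d11:-→d12:-→d13:-→d14:-→d15:-→d16:-→d17:-→d18:-→d19:-→d20:-→d21:-→d22:H3→d23:-→d24:H4  best=H4
  - 174.0.0.0/8 clear@8
  add 174.124.183.144/28 -> H1 at depth 28
  ? 166.40.242.191  path d0:H4→d1:-→d2:-→d3:-→d4:-  best=H4
  ? 174.124.183.152  path d0:H4→d1:-→d2:-→d3:-→d4:-→d5:-→d6:-→d7:-→d8:-→d9:-→d10:-→d11:-→d12:-→d13:-→d14:-→d15:-→d16:-→d17:-→d18:-→d19:-→d20:-→d21:-→d22:H3→d23:-→d24:H4→d25:-→d26:H2→d27:-→d28:H1  best=H1

== LOOKUPS ==
["H4","H4","no-route","H4","H4","H2","H4","H4","H4","H4","H4","H2","H2","H2","H2","H3","H4","H4","H1"]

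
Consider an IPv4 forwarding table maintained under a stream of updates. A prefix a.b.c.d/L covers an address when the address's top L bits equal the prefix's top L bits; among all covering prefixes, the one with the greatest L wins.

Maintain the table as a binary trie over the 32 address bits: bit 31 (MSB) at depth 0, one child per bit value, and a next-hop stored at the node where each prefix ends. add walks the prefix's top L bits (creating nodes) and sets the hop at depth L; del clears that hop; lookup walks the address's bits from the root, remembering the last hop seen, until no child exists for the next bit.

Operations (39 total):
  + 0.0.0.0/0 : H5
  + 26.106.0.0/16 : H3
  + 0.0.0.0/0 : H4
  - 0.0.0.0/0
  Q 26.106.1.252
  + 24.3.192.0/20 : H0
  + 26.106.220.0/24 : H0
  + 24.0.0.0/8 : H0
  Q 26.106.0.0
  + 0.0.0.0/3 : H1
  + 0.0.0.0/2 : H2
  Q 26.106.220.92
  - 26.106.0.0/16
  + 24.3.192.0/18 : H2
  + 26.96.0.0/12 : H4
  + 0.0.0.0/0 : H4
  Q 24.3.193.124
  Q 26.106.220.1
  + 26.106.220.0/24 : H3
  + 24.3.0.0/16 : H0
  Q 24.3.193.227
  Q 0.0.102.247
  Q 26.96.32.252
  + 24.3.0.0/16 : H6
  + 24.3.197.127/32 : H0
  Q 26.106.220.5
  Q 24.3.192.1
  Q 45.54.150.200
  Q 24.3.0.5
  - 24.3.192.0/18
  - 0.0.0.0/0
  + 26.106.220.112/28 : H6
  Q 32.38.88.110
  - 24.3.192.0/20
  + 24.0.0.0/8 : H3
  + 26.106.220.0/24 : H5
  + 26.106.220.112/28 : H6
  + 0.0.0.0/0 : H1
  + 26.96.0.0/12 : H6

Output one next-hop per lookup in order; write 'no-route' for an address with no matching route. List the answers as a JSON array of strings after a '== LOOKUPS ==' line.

Process each operation:
  + 0.0.0.0/0 (H5) depth=0
  + 26.106.0.0/16 (H3) depth=16
  + 0.0.0.0/0 (H4) depth=0
  - 0.0.0.0/0 clear@0
  ? 26.106.1.252  path d0:-→d1:-→d2:-→d3:-→d4:-→d5:-→d6:-→d7:-→d8:-→d9:-→d10:-→d11:-→d12:-→d13:-→d14:-→d15:-→d16:H3  best=H3
  + 24.3.192.0/20 (H0) depth=20
  + 26.106.220.0/24 (H0) depth=24
  + 24.0.0.0/8 (H0) depth=8
  ? 26.106.0.0  path d0:-→d1:-→d2:-→d3:-→d4:-→d5:-→d6:-→d7:-→d8:-→d9:-→d10:-→d11:-→d12:-→d13:-→d14:-→d15:-→d16:H3  best=H3
  + 0.0.0.0/3 (H1) depth=3
  + 0.0.0.0/2 (H2) depth=2
  ? 26.106.220.92  path d0:-→d1:-→d2:H2→d3:H1→d4:-→d5:-→d6:-→d7:-→d8:-→d9:-→d10:-→d11:-→d12:-→d13:-→d14:-→d15:-→d16:H3→d17:-→d18:-→d19:-→d20:-→d21:-→d22:-→d23:-→d24:H0  best=H0
  - 26.106.0.0/16 clear@16
  + 24.3.192.0/18 (H2) depth=18
  + 26.96.0.0/12 (H4) depth=12
  + 0.0.0.0/0 (H4) depth=0
  ? 24.3.193.124  path d0:H4→d1:-→d2:H2→d3:H1→d4:-→d5:-→d6:-→d7:-→d8:H0→d9:-→d10:-→d11:-→d12:-→d13:-→d14:-→d15:-→d16:-→d17:-→d18:H2→d19:-→d20:H0  best=H0
  ? 26.106.220.1  path d0:H4→d1:-→d2:H2→d3:H1→d4:-→d5:-→d6:-→d7:-→d8:-→d9:-→d10:-→d11:-→d12:H4→d13:-→d14:-→d15:-→d16:-→d17:-→d18:-→d19:-→d20:-→d21:-→d22:-→d23:-→d24:H0  best=H0
  + 26.106.220.0/24 (H3) depth=24
  + 24.3.0.0/16 (H0) depth=16
  ? 24.3.193.227  path d0:H4→d1:-→d2:H2→d3:H1→d4:-→d5:-→d6:-→d7:-→d8:H0→d9:-→d10:-→d11:-→d12:-→d13:-→d14:-→d15:-→d16:H0→d17:-→d18:H2→d19:-→d20:H0  best=H0
  ? 0.0.102.247  path d0:H4→d1:-→d2:H2→d3:H1  best=H1
  ? 26.96.32.252  path d0:H4→d1:-→d2:H2→d3:H1→d4:-→d5:-→d6:-→d7:-→d8:-→d9:-→d10:-→d11:-→d12:H4  best=H4
  + 24.3.0.0/16 (H6) depth=16
  + 24.3.197.127/32 (H0) depth=32
  ? 26.106.220.5  path d0:H4→d1:-→d2:H2→d3:H1→d4:-→d5:-→d6:-→d7:-→d8:-→d9:-→d10:-→d11:-→d12:H4→d13:-→d14:-→d15:-→d16:-→d17:-→d18:-→d19:-→d20:-→d21:-→d22:-→d23:-→d24:H3  best=H3
  ? 24.3.192.1  path d0:H4→d1:-→d2:H2→d3:H1→d4:-→d5:-→d6:-→d7:-→d8:H0→d9:-→d10:-→d11:-→d12:-→d13:-→d14:-→d15:-→d16:H6→d17:-→d18:H2→d19:-→d20:H0→d21:-  best=H0
  ? 45.54.150.200  path d0:H4→d1:-→d2:H2  best=H2
  ? 24.3.0.5  path d0:H4→d1:-→d2:H2→d3:H1→d4:-→d5:-→d6:-→d7:-→d8:H0→d9:-→d10:-→d11:-→d12:-→d13:-→d14:-→d15:-→d16:H6  best=H6
  - 24.3.192.0/18 clear@18
  - 0.0.0.0/0 clear@0
  + 26.106.220.112/28 (H6) depth=28
  ? 32.38.88.110  path d0:-→d1:-→d2:H2  best=H2
  - 24.3.192.0/20 clear@20
  + 24.0.0.0/8 (H3) depth=8
  + 26.106.220.0/24 (H5) depth=24
  + 26.106.220.112/28 (H6) depth=28
  + 0.0.0.0/0 (H1) depth=0
  + 26.96.0.0/12 (H6) depth=12

== LOOKUPS ==
["H3","H3","H0","H0","H0","H0","H1","H4","H3","H0","H2","H6","H2"]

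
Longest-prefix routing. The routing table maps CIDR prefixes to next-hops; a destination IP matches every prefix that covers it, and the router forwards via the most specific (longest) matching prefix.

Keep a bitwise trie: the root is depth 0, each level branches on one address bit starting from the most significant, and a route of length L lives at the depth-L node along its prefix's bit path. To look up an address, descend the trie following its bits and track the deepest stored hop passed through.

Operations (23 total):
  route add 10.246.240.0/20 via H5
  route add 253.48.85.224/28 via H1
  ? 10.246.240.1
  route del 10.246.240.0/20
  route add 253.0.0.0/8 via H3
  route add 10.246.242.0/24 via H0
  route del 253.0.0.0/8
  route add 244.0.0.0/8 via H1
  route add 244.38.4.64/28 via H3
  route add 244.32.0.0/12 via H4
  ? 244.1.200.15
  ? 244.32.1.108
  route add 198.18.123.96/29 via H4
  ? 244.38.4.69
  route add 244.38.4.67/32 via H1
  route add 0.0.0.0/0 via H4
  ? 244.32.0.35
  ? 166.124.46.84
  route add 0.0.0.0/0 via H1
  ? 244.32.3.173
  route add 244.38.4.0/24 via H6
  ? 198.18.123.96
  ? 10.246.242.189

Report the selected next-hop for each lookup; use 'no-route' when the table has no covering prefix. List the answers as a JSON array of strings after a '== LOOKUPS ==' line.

Trace:
  + 10.246.240.0/20 (H5) depth=20
  + 253.48.85.224/28 (H1) depth=28
  Q 10.246.240.1: descend 00001010111101101111 ; hops seen [H5] ; pick H5
  del 10.246.240.0/20 (clear depth 20)
  + 253.0.0.0/8 (H3) depth=8
  + 10.246.242.0/24 (H0) depth=24
  del 253.0.0.0/8 (clear depth 8)
  + 244.0.0.0/8 (H1) depth=8
  + 244.38.4.64/28 (H3) depth=28
  + 244.32.0.0/12 (H4) depth=12
  Q 244.1.200.15: descend 1111010000 ; hops seen [H1] ; pick H1
  Q 244.32.1.108: descend 1111010000100 ; hops seen [H1,H4] ; pick H4
  + 198.18.123.96/29 (H4) depth=29
  Q 244.38.4.69: descend 1111010000100110000001000100 ; hops seen [H1,H4,H3] ; pick H3
  + 244.38.4.67/32 (H1) depth=32
  + 0.0.0.0/0 (H4) depth=0
  Q 244.32.0.35: descend 1111010000100 ; hops seen [H4,H1,H4] ; pick H4
  Q 166.124.46.84: descend 1 ; hops seen [H4] ; pick H4
  + 0.0.0.0/0 (H1) depth=0
  Q 244.32.3.173: descend 1111010000100 ; hops seen [H1,H1,H4] ; pick H4
  + 244.38.4.0/24 (H6) depth=24
  Q 198.18.123.96: descend 11000110000100100111101101100 ; hops seen [H1,H4] ; pick H4
  Q 10.246.242.189: descend 000010101111011011110010 ; hops seen [H1,H0] ; pick H0

== LOOKUPS ==
["H5","H1","H4","H3","H4","H4","H4","H4","H0"]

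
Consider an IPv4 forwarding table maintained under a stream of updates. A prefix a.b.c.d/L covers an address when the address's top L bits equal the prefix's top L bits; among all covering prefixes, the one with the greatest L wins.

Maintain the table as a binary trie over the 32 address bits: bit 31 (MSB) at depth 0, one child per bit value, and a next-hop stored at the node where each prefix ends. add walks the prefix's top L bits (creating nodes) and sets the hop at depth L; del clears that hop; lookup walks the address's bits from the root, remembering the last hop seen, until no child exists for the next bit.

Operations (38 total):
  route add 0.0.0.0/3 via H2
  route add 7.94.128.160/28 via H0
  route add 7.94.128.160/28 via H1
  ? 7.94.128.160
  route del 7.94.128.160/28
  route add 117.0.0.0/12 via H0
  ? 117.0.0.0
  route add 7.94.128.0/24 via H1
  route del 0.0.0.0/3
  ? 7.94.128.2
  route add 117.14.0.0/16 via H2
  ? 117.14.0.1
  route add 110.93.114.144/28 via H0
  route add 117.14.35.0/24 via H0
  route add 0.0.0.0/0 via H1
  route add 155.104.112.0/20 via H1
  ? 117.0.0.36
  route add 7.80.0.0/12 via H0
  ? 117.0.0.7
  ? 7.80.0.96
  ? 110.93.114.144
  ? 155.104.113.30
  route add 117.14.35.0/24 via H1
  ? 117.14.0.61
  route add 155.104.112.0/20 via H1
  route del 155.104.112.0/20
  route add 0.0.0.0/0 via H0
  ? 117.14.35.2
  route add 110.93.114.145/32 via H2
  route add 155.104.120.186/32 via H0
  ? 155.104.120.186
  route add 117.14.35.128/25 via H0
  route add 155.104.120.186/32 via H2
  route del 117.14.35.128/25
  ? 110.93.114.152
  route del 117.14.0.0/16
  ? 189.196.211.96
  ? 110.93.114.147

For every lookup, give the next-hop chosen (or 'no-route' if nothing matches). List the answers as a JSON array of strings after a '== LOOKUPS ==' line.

Apply in order:
  + 0.0.0.0/3 (H2) depth=3
  + 7.94.128.160/28 (H0) depth=28
  + 7.94.128.160/28 (H1) depth=28
  ? 7.94.128.160  path d0:-→d1:-→d2:-→d3:H2→d4:-→d5:-→d6:-→d7:-→d8:-→d9:-→d10:-→d11:-→d12:-→d13:-→d14:-→d15:-→d16:-→d17:-→d18:-→d19:-→d20:-→d21:-→d22:-→d23:-→d24:-→d25:-→d26:-→d27:-→d28:H1  best=H1
  del 7.94.128.160/28 (clear depth 28)
  + 117.0.0.0/12 (H0) depth=12
  ? 117.0.0.0  path d0:-→d1:-→d2:-→d3:-→d4:-→d5:-→d6:-→d7:-→d8:-→d9:-→d10:-→d11:-→d12:H0  best=H0
  + 7.94.128.0/24 (H1) depth=24
  del 0.0.0.0/3 (clear depth 3)
  ? 7.94.128.2  path d0:-→d1:-→d2:-→d3:-→d4:-→d5:-→d6:-→d7:-→d8:-→d9:-→d10:-→d11:-→d12:-→d13:-→d14:-→d15:-→d16:-→d17:-→d18:-→d19:-→d20:-→d21:-→d22:-→d23:-→d24:H1  best=H1
  + 117.14.0.0/16 (H2) depth=16
  ? 117.14.0.1  path d0:-→d1:-→d2:-→d3:-→d4:-→d5:-→d6:-→d7:-→d8:-→d9:-→d10:-→d11:-→d12:H0→d13:-→d14:-→d15:-→d16:H2  best=H2
  + 110.93.114.144/28 (H0) depth=28
  + 117.14.35.0/24 (H0) depth=24
  + 0.0.0.0/0 (H1) depth=0
  + 155.104.112.0/20 (H1) depth=20
  ? 117.0.0.36  path d0:H1→d1:-→d2:-→d3:-→d4:-→d5:-→d6:-→d7:-→d8:-→d9:-→d10:-→d11:-→d12:H0  best=H0
  + 7.80.0.0/12 (H0) depth=12
  ? 117.0.0.7  path d0:H1→d1:-→d2:-→d3:-→d4:-→d5:-→d6:-→d7:-→d8:-→d9:-→d10:-→d11:-→d12:H0  best=H0
  ? 7.80.0.96  path d0:H1→d1:-→d2:-→d3:-→d4:-→d5:-→d6:-→d7:-→d8:-→d9:-→d10:-→d11:-→d12:H0  best=H0
  ? 110.93.114.144  path d0:H1→d1:-→d2:-→d3:-→d4:-→d5:-→d6:-→d7:-→d8:-→d9:-→d10:-→d11:-→d12:-→d13:-→d14:-→d15:-→d16:-→d17:-→d18:-→d19:-→d20:-→d21:-→d22:-→d23:-→d24:-→d25:-→d26:-→d27:-→d28:H0  best=H0
  ? 155.104.113.30  path d0:H1→d1:-→d2:-→d3:-→d4:-→d5:-→d6:-→d7:-→d8:-→d9:-→d10:-→d11:-→d12:-→d13:-→d14:-→d15:-→d16:-→d17:-→d18:-→d19:-→d20:H1  best=H1
  + 117.14.35.0/24 (H1) depth=24
  ? 117.14.0.61  path d0:H1→d1:-→d2:-→d3:-→d4:-→d5:-→d6:-→d7:-→d8:-→d9:-→d10:-→d11:-→d12:H0→d13:-→d14:-→d15:-→d16:H2→d17:-→d18:-  best=H2
  + 155.104.112.0/20 (H1) depth=20
  del 155.104.112.0/20 (clear depth 20)
  + 0.0.0.0/0 (H0) depth=0
  ? 117.14.35.2  path d0:H0→d1:-→d2:-→d3:-→d4:-→d5:-→d6:-→d7:-→d8:-→d9:-→d10:-→d11:-→d12:H0→d13:-→d14:-→d15:-→d16:H2→d17:-→d18:-→d19:-→d20:-→d21:-→d22:-→d23:-→d24:H1  best=H1
  + 110.93.114.145/32 (H2) depth=32
  + 155.104.120.186/32 (H0) depth=32
  ? 155.104.120.186  path d0:H0→d1:-→d2:-→d3:-→d4:-→d5:-→d6:-→d7:-→d8:-→d9:-→d10:-→d11:-→d12:-→d13:-→d14:-→d15:-→d16:-→d17:-→d18:-→d19:-→d20:-→d21:-→d22:-→d23:-→d24:-→d25:-→d26:-→d27:-→d28:-→d29:-→d30:-→d31:-→d32:H0  best=H0
  + 117.14.35.128/25 (H0) depth=25
  + 155.104.120.186/32 (H2) depth=32
  del 117.14.35.128/25 (clear depth 25)
  ? 110.93.114.152  path d0:H0→d1:-→d2:-→d3:-→d4:-→d5:-→d6:-→d7:-→d8:-→d9:-→d10:-→d11:-→d12:-→d13:-→d14:-→d15:-→d16:-→d17:-→d18:-→d19:-→d20:-→d21:-→d22:-→d23:-→d24:-→d25:-→d26:-→d27:-→d28:H0  best=H0
  del 117.14.0.0/16 (clear depth 16)
  ? 189.196.211.96  path d0:H0→d1:-→d2:-  best=H0
  ? 110.93.114.147  path d0:H0→d1:-→d2:-→d3:-→d4:-→d5:-→d6:-→d7:-→d8:-→d9:-→d10:-→d11:-→d12:-→d13:-→d14:-→d15:-→d16:-→d17:-→d18:-→d19:-→d20:-→d21:-→d22:-→d23:-→d24:-→d25:-→d26:-→d27:-→d28:H0→d29:-→d30:-  best=H0

== LOOKUPS ==
["H1","H0","H1","H2","H0","H0","H0","H0","H1","H2","H1","H0","H0","H0","H0"]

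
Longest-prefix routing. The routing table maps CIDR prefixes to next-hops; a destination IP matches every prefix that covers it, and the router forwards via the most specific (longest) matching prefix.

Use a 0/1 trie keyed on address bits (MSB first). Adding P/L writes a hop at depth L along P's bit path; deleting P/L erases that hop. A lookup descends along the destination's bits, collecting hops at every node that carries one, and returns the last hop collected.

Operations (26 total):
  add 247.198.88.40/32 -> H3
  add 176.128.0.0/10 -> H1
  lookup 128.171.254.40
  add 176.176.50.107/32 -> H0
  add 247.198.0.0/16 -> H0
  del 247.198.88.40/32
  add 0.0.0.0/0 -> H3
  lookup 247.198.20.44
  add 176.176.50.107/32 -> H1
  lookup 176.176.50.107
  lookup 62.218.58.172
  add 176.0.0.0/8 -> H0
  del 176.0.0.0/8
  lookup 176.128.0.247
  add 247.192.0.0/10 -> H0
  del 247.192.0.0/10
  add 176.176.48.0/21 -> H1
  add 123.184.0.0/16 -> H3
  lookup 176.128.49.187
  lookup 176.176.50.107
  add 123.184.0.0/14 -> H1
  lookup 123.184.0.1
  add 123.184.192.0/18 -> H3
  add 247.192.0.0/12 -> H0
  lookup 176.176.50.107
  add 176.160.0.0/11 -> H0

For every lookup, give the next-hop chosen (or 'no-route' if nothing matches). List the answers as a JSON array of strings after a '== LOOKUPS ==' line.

Process each operation:
  + 247.198.88.40/32 (H3) depth=32
  + 176.128.0.0/10 (H1) depth=10
  ? 128.171.254.40  path d0:-→d1:-→d2:-  best=no-route
  + 176.176.50.107/32 (H0) depth=32
  + 247.198.0.0/16 (H0) depth=16
  del 247.198.88.40/32 (clear depth 32)
  + 0.0.0.0/0 (H3) depth=0
  ? 247.198.20.44  path d0:H3→d1:-→d2:-→d3:-→d4:-→d5:-→d6:-→d7:-→d8:-→d9:-→d10:-→d11:-→d12:-→d13:-→d14:-→d15:-→d16:H0→d17:-  best=H0
  + 176.176.50.107/32 (H1) depth=32
  ? 176.176.50.107  path d0:H3→d1:-→d2:-→d3:-→d4:-→d5:-→d6:-→d7:-→d8:-→d9:-→d10:H1→d11:-→d12:-→d13:-→d14:-→d15:-→d16:-→d17:-→d18:-→d19:-→d20:-→d21:-→d22:-→d23:-→d24:-→d25:-→d26:-→d27:-→d28:-→d29:-→d30:-→d31:-→d32:H1  best=H1
  ? 62.218.58.172  path d0:H3  best=H3
  + 176.0.0.0/8 (H0) depth=8
  del 176.0.0.0/8 (clear depth 8)
  ? 176.128.0.247  path d0:H3→d1:-→d2:-→d3:-→d4:-→d5:-→d6:-→d7:-→d8:-→d9:-→d10:H1  best=H1
  + 247.192.0.0/10 (H0) depth=10
  del 247.192.0.0/10 (clear depth 10)
  + 176.176.48.0/21 (H1) depth=21
  + 123.184.0.0/16 (H3) depth=16
  ? 176.128.49.187  path d0:H3→d1:-→d2:-→d3:-→d4:-→d5:-→d6:-→d7:-→d8:-→d9:-→d10:H1  best=H1
  ? 176.176.50.107  path d0:H3→d1:-→d2:-→d3:-→d4:-→d5:-→d6:-→d7:-→d8:-→d9:-→d10:H1→d11:-→d12:-→d13:-→d14:-→d15:-→d16:-→d17:-→d18:-→d19:-→d20:-→d21:H1→d22:-→d23:-→d24:-→d25:-→d26:-→d27:-→d28:-→d29:-→d30:-→d31:-→d32:H1  best=H1
  + 123.184.0.0/14 (H1) depth=14
  ? 123.184.0.1  path d0:H3→d1:-→d2:-→d3:-→d4:-→d5:-→d6:-→d7:-→d8:-→d9:-→d10:-→d11:-→d12:-→d13:-→d14:H1→d15:-→d16:H3  best=H3
  + 123.184.192.0/18 (H3) depth=18
  + 247.192.0.0/12 (H0) depth=12
  ? 176.176.50.107  path d0:H3→d1:-→d2:-→d3:-→d4:-→d5:-→d6:-→d7:-→d8:-→d9:-→d10:H1→d11:-→d12:-→d13:-→d14:-→d15:-→d16:-→d17:-→d18:-→d19:-→d20:-→d21:H1→d22:-→d23:-→d24:-→d25:-→d26:-→d27:-→d28:-→d29:-→d30:-→d31:-→d32:H1  best=H1
  + 176.160.0.0/11 (H0) depth=11

== LOOKUPS ==
["no-route","H0","H1","H3","H1","H1","H1","H3","H1"]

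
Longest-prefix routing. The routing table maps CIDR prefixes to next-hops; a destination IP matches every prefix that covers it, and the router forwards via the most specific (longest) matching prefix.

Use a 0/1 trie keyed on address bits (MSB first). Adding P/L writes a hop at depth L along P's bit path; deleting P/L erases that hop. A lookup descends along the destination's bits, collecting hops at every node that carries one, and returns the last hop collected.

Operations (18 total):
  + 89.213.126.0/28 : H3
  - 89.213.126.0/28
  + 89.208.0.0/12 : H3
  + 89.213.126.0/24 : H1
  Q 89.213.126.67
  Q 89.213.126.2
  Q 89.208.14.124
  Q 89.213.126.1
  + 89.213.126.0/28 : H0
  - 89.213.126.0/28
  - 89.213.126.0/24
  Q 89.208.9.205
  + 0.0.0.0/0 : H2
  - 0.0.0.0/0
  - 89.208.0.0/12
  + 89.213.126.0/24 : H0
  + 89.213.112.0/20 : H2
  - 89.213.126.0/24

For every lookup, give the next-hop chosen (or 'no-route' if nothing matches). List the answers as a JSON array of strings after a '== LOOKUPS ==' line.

Process each operation:
  + 89.213.126.0/28 (H3) depth=28
  del 89.213.126.0/28 (clear depth 28)
  + 89.208.0.0/12 (H3) depth=12
  + 89.213.126.0/24 (H1) depth=24
  Q 89.213.126.67: descend 0101100111010101011111100 ; hops seen [H3,H1] ; pick H1
  Q 89.213.126.2: descend 0101100111010101011111100000 ; hops seen [H3,H1] ; pick H1
  Q 89.208.14.124: descend 0101100111010 ; hops seen [H3] ; pick H3
  Q 89.213.126.1: descend 0101100111010101011111100000 ; hops seen [H3,H1] ; pick H1
  + 89.213.126.0/28 (H0) depth=28
  del 89.213.126.0/28 (clear depth 28)
  del 89.213.126.0/24 (clear depth 24)
  Q 89.208.9.205: descend 0101100111010 ; hops seen [H3] ; pick H3
  + 0.0.0.0/0 (H2) depth=0
  del 0.0.0.0/0 (clear depth 0)
  del 89.208.0.0/12 (clear depth 12)
  + 89.213.126.0/24 (H0) depth=24
  + 89.213.112.0/20 (H2) depth=20
  del 89.213.126.0/24 (clear depth 24)

== LOOKUPS ==
["H1","H1","H3","H1","H3"]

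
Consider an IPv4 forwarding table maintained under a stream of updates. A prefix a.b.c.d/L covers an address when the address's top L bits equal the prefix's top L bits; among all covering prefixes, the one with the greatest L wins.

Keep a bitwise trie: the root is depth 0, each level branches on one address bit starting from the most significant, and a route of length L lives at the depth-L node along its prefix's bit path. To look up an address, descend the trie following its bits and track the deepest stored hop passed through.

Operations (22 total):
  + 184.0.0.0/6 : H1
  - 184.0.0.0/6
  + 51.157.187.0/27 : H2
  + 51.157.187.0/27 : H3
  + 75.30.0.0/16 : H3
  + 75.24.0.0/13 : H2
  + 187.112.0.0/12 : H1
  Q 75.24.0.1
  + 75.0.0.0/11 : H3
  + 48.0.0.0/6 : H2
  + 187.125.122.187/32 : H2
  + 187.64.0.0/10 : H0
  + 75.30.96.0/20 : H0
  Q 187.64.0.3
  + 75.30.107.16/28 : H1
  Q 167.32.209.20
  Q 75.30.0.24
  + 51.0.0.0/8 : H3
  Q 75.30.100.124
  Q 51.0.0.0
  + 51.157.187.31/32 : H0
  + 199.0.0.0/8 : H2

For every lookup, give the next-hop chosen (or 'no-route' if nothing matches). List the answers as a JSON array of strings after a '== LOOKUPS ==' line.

Trace:
  + 184.0.0.0/6 (H1) depth=6
  - 184.0.0.0/6 clear@6
  + 51.157.187.0/27 (H2) depth=27
  + 51.157.187.0/27 (H3) depth=27
  + 75.30.0.0/16 (H3) depth=16
  + 75.24.0.0/13 (H2) depth=13
  + 187.112.0.0/12 (H1) depth=12
  ? 75.24.0.1  path d0:-→d1:-→d2:-→d3:-→d4:-→d5:-→d6:-→d7:-→d8:-→d9:-→d10:-→d11:-→d12:-→d13:H2  best=H2
  + 75.0.0.0/11 (H3) depth=11
  + 48.0.0.0/6 (H2) depth=6
  + 187.125.122.187/32 (H2) depth=32
  + 187.64.0.0/10 (H0) depth=10
  + 75.30.96.0/20 (H0) depth=20
  ? 187.64.0.3  path d0:-→d1:-→d2:-→d3:-→d4:-→d5:-→d6:-→d7:-→d8:-→d9:-→d10:H0  best=H0
  + 75.30.107.16/28 (H1) depth=28
  ? 167.32.209.20  path d0:-→d1:-→d2:-→d3:-  best=no-route
  ? 75.30.0.24  path d0:-→d1:-→d2:-→d3:-→d4:-→d5:-→d6:-→d7:-→d8:-→d9:-→d10:-→d11:H3→d12:-→d13:H2→d14:-→d15:-→d16:H3→d17:-  best=H3
  + 51.0.0.0/8 (H3) depth=8
  ? 75.30.100.124  path d0:-→d1:-→d2:-→d3:-→d4:-→d5:-→d6:-→d7:-→d8:-→d9:-→d10:-→d11:H3→d12:-→d13:H2→d14:-→d15:-→d16:H3→d17:-→d18:-→d19:-→d20:H0  best=H0
  ? 51.0.0.0  path d0:-→d1:-→d2:-→d3:-→d4:-→d5:-→d6:H2→d7:-→d8:H3  best=H3
  + 51.157.187.31/32 (H0) depth=32
  + 199.0.0.0/8 (H2) depth=8

== LOOKUPS ==
["H2","H0","no-route","H3","H0","H3"]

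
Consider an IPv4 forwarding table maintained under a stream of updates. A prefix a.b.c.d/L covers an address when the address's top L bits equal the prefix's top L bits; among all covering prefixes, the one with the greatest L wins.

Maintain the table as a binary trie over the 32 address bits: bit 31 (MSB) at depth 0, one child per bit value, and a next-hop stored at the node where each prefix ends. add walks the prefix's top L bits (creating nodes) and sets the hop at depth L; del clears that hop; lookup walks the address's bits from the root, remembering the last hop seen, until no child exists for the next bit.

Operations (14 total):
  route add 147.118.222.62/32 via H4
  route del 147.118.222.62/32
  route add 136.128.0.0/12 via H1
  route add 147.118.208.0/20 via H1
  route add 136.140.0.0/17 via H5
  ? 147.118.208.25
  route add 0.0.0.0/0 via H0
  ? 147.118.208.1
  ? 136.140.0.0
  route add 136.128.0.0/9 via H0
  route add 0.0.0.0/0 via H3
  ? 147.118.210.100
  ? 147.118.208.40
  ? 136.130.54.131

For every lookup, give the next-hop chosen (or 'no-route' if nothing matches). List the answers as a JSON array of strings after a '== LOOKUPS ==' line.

Apply in order:
  + 147.118.222.62/32 (H4) depth=32
  - 147.118.222.62/32 clear@32
  + 136.128.0.0/12 (H1) depth=12
  + 147.118.208.0/20 (H1) depth=20
  + 136.140.0.0/17 (H5) depth=17
  Q 147.118.208.25: descend 10010011011101101101 ; hops seen [H1] ; pick H1
  + 0.0.0.0/0 (H0) depth=0
  Q 147.118.208.1: descend 10010011011101101101 ; hops seen [H0,H1] ; pick H1
  Q 136.140.0.0: descend 10001000100011000 ; hops seen [H0,H1,H5] ; pick H5
  + 136.128.0.0/9 (H0) depth=9
  + 0.0.0.0/0 (H3) depth=0
  Q 147.118.210.100: descend 10010011011101101101 ; hops seen [H3,H1] ; pick H1
  Q 147.118.208.40: descend 10010011011101101101 ; hops seen [H3,H1] ; pick H1
  Q 136.130.54.131: descend 100010001000 ; hops seen [H3,H0,H1] ; pick H1

== LOOKUPS ==
["H1","H1","H5","H1","H1","H1"]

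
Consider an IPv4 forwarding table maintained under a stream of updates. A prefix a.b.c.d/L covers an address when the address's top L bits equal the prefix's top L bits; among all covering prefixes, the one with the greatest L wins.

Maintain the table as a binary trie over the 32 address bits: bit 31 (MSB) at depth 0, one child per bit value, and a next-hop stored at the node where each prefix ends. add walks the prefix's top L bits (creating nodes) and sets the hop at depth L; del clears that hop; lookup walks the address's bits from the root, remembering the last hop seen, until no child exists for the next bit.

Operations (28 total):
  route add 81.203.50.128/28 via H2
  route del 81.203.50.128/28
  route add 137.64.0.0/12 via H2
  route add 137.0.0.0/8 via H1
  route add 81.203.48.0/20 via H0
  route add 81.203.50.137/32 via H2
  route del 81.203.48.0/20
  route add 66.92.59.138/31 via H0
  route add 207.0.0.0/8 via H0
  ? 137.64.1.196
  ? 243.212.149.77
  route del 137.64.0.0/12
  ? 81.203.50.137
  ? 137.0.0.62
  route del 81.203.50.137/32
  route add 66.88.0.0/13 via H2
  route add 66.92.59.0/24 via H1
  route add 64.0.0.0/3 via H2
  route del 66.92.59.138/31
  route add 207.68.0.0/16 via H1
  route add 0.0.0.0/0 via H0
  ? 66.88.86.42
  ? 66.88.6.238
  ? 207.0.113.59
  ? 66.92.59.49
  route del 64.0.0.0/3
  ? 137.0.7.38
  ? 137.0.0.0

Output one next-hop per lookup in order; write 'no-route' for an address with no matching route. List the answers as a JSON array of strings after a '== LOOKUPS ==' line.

Trace:
  + 81.203.50.128/28 (H2) depth=28
  - 81.203.50.128/28 clear@28
  + 137.64.0.0/12 (H2) depth=12
  + 137.0.0.0/8 (H1) depth=8
  + 81.203.48.0/20 (H0) depth=20
  + 81.203.50.137/32 (H2) depth=32
  - 81.203.48.0/20 clear@20
  + 66.92.59.138/31 (H0) depth=31
  + 207.0.0.0/8 (H0) depth=8
  Q 137.64.1.196: descend 100010010100 ; hops seen [H1,H2] ; pick H2
  Q 243.212.149.77: descend 11 ; hops seen [∅] ; pick no-route
  - 137.64.0.0/12 clear@12
  Q 81.203.50.137: descend 01010001110010110011001010001001 ; hops seen [H2] ; pick H2
  Q 137.0.0.62: descend 100010010 ; hops seen [H1] ; pick H1
  - 81.203.50.137/32 clear@32
  + 66.88.0.0/13 (H2) depth=13
  + 66.92.59.0/24 (H1) depth=24
  + 64.0.0.0/3 (H2) depth=3
  - 66.92.59.138/31 clear@31
  + 207.68.0.0/16 (H1) depth=16
  + 0.0.0.0/0 (H0) depth=0
  Q 66.88.86.42: descend 0100001001011 ; hops seen [H0,H2,H2] ; pick H2
  Q 66.88.6.238: descend 0100001001011 ; hops seen [H0,H2,H2] ; pick H2
  Q 207.0.113.59: descend 110011110 ; hops seen [H0,H0] ; pick H0
  Q 66.92.59.49: descend 010000100101110000111011 ; hops seen [H0,H2,H2,H1] ; pick H1
  - 64.0.0.0/3 clear@3
  Q 137.0.7.38: descend 100010010 ; hops seen [H0,H1] ; pick H1
  Q 137.0.0.0: descend 100010010 ; hops seen [H0,H1] ; pick H1

== LOOKUPS ==
["H2","no-route","H2","H1","H2","H2","H0","H1","H1","H1"]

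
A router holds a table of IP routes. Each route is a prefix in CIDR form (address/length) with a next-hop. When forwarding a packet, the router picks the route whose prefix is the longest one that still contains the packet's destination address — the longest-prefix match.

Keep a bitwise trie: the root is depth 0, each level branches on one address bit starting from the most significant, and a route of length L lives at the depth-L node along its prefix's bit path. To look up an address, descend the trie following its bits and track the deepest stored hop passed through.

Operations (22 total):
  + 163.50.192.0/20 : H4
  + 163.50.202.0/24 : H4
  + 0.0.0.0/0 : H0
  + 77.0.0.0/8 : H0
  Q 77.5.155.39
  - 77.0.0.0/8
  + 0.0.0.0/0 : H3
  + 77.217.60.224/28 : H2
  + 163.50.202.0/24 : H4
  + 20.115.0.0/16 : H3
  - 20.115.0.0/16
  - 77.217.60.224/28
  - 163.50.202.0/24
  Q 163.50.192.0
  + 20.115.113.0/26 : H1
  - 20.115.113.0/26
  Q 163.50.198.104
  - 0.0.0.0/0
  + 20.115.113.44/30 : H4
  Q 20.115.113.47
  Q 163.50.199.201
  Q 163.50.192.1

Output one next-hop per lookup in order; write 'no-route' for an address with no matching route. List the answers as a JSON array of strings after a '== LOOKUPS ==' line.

Trace:
  add 163.50.192.0/20 -> H4 at depth 20
  add 163.50.202.0/24 -> H4 at depth 24
  add 0.0.0.0/0 -> H0 at depth 0
  add 77.0.0.0/8 -> H0 at depth 8
  lookup 77.5.155.39: bits 01001101 walk d0:H0→d1:-→d2:-→d3:-→d4:-→d5:-→d6:-→d7:-→d8:H0 -> H0
  - 77.0.0.0/8 clear@8
  add 0.0.0.0/0 -> H3 at depth 0
  add 77.217.60.224/28 -> H2 at depth 28
  add 163.50.202.0/24 -> H4 at depth 24
  add 20.115.0.0/16 -> H3 at depth 16
  - 20.115.0.0/16 clear@16
  - 77.217.60.224/28 clear@28
  - 163.50.202.0/24 clear@24
  lookup 163.50.192.0: bits 10100011001100101100 walk d0:H3→d1:-→d2:-→d3:-→d4:-→d5:-→d6:-→d7:-→d8:-→d9:-→d10:-→d11:-→d12:-→d13:-→d14:-→d15:-→d16:-→d17:-→d18:-→d19:-→d20:H4 -> H4
  add 20.115.113.0/26 -> H1 at depth 26
  - 20.115.113.0/26 clear@26
  lookup 163.50.198.104: bits 10100011001100101100 walk d0:H3→d1:-→d2:-→d3:-→d4:-→d5:-→d6:-→d7:-→d8:-→d9:-→d10:-→d11:-→d12:-→d13:-→d14:-→d15:-→d16:-→d17:-→d18:-→d19:-→d20:H4 -> H4
  - 0.0.0.0/0 clear@0
  add 20.115.113.44/30 -> H4 at depth 30
  lookup 20.115.113.47: bits 000101000111001101110001001011 walk d0:-→d1:-→d2:-→d3:-→d4:-→d5:-→d6:-→d7:-→d8:-→d9:-→d10:-→d11:-→d12:-→d13:-→d14:-→d15:-→d16:-→d17:-→d18:-→d19:-→d20:-→d21:-→d22:-→d23:-→d24:-→d25:-→d26:-→d27:-→d28:-→d29:-→d30:H4 -> H4
  lookup 163.50.199.201: bits 10100011001100101100 walk d0:-→d1:-→d2:-→d3:-→d4:-→d5:-→d6:-→d7:-→d8:-→d9:-→d10:-→d11:-→d12:-→d13:-→d14:-→d15:-→d16:-→d17:-→d18:-→d19:-→d20:H4 -> H4
  lookup 163.50.192.1: bits 10100011001100101100 walk d0:-→d1:-→d2:-→d3:-→d4:-→d5:-→d6:-→d7:-→d8:-→d9:-→d10:-→d11:-→d12:-→d13:-→d14:-→d15:-→d16:-→d17:-→d18:-→d19:-→d20:H4 -> H4

== LOOKUPS ==
["H0","H4","H4","H4","H4","H4"]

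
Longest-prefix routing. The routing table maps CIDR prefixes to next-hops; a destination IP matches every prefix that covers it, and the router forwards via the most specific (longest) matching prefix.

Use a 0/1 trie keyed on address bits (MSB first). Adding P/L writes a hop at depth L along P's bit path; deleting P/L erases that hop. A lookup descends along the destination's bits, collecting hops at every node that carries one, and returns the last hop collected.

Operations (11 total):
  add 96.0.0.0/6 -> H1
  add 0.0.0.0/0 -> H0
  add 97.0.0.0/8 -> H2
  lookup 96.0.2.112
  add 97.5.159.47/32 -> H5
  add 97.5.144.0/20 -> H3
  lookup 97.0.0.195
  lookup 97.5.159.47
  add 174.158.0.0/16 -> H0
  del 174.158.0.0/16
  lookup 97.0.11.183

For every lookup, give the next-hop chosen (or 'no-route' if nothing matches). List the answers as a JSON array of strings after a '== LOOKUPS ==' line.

Trace:
  + 96.0.0.0/6 (H1) depth=6
  + 0.0.0.0/0 (H0) depth=0
  + 97.0.0.0/8 (H2) depth=8
  lookup 96.0.2.112: bits 0110000 walk d0:H0→d1:-→d2:-→d3:-→d4:-→d5:-→d6:H1→d7:- -> H1
  + 97.5.159.47/32 (H5) depth=32
  + 97.5.144.0/20 (H3) depth=20
  lookup 97.0.0.195: bits 0110000100000 walk d0:H0→d1:-→d2:-→d3:-→d4:-→d5:-→d6:H1→d7:-→d8:H2→d9:-→d10:-→d11:-→d12:-→d13:- -> H2
  lookup 97.5.159.47: bits 01100001000001011001111100101111 walk d0:H0→d1:-→d2:-→d3:-→d4:-→d5:-→d6:H1→d7:-→d8:H2→d9:-→d10:-→d11:-→d12:-→d13:-→d14:-→d15:-→d16:-→d17:-→d18:-→d19:-→d20:H3→d21:-→d22:-→d23:-→d24:-→d25:-→d26:-→d27:-→d28:-→d29:-→d30:-→d31:-→d32:H5 -> H5
  + 174.158.0.0/16 (H0) depth=16
  - 174.158.0.0/16 clear@16
  lookup 97.0.11.183: bits 0110000100000 walk d0:H0→d1:-→d2:-→d3:-→d4:-→d5:-→d6:H1→d7:-→d8:H2→d9:-→d10:-→d11:-→d12:-→d13:- -> H2

== LOOKUPS ==
["H1","H2","H5","H2"]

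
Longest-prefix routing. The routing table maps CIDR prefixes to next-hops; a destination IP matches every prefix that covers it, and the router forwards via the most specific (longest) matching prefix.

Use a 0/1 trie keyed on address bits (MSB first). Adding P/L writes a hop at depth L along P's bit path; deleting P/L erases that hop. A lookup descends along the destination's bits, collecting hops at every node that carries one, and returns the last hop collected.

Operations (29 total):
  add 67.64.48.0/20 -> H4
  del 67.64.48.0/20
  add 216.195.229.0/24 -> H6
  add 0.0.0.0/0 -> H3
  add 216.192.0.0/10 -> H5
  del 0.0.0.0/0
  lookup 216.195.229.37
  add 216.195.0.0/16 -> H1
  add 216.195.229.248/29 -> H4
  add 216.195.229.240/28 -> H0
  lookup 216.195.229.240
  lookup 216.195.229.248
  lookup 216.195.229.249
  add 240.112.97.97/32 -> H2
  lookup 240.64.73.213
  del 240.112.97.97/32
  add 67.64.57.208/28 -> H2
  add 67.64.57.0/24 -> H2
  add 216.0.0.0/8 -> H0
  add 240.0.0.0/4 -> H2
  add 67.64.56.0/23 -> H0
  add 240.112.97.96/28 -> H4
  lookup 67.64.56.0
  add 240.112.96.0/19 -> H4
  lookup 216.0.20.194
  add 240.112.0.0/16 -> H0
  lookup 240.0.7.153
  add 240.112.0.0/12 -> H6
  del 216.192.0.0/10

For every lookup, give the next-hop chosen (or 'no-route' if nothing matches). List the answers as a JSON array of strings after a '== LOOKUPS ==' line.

Apply in order:
  add 67.64.48.0/20 -> H4 at depth 20
  - 67.64.48.0/20 clear@20
  add 216.195.229.0/24 -> H6 at depth 24
  add 0.0.0.0/0 -> H3 at depth 0
  add 216.192.0.0/10 -> H5 at depth 10
  - 0.0.0.0/0 clear@0
  ? 216.195.229.37  path d0:-→d1:-→d2:-→d3:-→d4:-→d5:-→d6:-→d7:-→d8:-→d9:-→d10:H5→d11:-→d12:-→d13:-→d14:-→d15:-→d16:-→d17:-→d18:-→d19:-→d20:-→d21:-→d22:-→d23:-→d24:H6  best=H6
  add 216.195.0.0/16 -> H1 at depth 16
  add 216.195.229.248/29 -> H4 at depth 29
  add 216.195.229.240/28 -> H0 at depth 28
  ? 216.195.229.240  path d0:-→d1:-→d2:-→d3:-→d4:-→d5:-→d6:-→d7:-→d8:-→d9:-→d10:H5→d11:-→d12:-→d13:-→d14:-→d15:-→d16:H1→d17:-→d18:-→d19:-→d20:-→d21:-→d22:-→d23:-→d24:H6→d25:-→d26:-→d27:-→d28:H0  best=H0
  ? 216.195.229.248  path d0:-→d1:-→d2:-→d3:-→d4:-→d5:-→d6:-→d7:-→d8:-→d9:-→d10:H5→d11:-→d12:-→d13:-→d14:-→d15:-→d16:H1→d17:-→d18:-→d19:-→d20:-→d21:-→d22:-→d23:-→d24:H6→d25:-→d26:-→d27:-→d28:H0→d29:H4  best=H4
  ? 216.195.229.249  path d0:-→d1:-→d2:-→d3:-→d4:-→d5:-→d6:-→d7:-→d8:-→d9:-→d10:H5→d11:-→d12:-→d13:-→d14:-→d15:-→d16:H1→d17:-→d18:-→d19:-→d20:-→d21:-→d22:-→d23:-→d24:H6→d25:-→d26:-→d27:-→d28:H0→d29:H4  best=H4
  add 240.112.97.97/32 -> H2 at depth 32
  ? 240.64.73.213  path d0:-→d1:-→d2:-→d3:-→d4:-→d5:-→d6:-→d7:-→d8:-→d9:-→d10:-  best=no-route
  - 240.112.97.97/32 clear@32
  add 67.64.57.208/28 -> H2 at depth 28
  add 67.64.57.0/24 -> H2 at depth 24
  add 216.0.0.0/8 -> H0 at depth 8
  add 240.0.0.0/4 -> H2 at depth 4
  add 67.64.56.0/23 -> H0 at depth 23
  add 240.112.97.96/28 -> H4 at depth 28
  ? 67.64.56.0  path d0:-→d1:-→d2:-→d3:-→d4:-→d5:-→d6:-→d7:-→d8:-→d9:-→d10:-→d11:-→d12:-→d13:-→d14:-→d15:-→d16:-→d17:-→d18:-→d19:-→d20:-→d21:-→d22:-→d23:H0  best=H0
  add 240.112.96.0/19 -> H4 at depth 19
  ? 216.0.20.194  path d0:-→d1:-→d2:-→d3:-→d4:-→d5:-→d6:-→d7:-→d8:H0  best=H0
  add 240.112.0.0/16 -> H0 at depth 16
  ? 240.0.7.153  path d0:-→d1:-→d2:-→d3:-→d4:H2→d5:-→d6:-→d7:-→d8:-→d9:-  best=H2
  add 240.112.0.0/12 -> H6 at depth 12
  - 216.192.0.0/10 clear@10

== LOOKUPS ==
["H6","H0","H4","H4","no-route","H0","H0","H2"]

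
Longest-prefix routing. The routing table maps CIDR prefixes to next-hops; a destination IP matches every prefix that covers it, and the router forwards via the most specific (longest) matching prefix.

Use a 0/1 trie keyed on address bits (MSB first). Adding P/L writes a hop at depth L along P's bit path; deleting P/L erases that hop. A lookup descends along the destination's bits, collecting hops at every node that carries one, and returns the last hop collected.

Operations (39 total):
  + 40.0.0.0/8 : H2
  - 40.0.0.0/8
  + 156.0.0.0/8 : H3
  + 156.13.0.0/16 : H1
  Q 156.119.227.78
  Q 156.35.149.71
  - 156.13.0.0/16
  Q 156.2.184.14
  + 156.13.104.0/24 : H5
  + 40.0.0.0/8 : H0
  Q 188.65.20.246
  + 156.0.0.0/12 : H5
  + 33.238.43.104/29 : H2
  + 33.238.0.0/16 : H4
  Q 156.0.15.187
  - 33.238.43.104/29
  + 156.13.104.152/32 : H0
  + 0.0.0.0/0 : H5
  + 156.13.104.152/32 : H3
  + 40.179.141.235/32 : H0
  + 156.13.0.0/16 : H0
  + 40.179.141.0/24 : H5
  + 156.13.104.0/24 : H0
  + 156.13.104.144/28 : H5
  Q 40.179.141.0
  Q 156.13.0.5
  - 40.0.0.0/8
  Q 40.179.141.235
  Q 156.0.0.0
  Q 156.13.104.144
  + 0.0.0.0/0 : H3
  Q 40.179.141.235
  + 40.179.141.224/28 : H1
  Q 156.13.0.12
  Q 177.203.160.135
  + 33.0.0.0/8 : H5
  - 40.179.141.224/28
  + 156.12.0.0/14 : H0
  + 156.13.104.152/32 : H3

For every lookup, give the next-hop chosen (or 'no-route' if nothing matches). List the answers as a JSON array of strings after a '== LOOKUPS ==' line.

Trace:
  + 40.0.0.0/8 (H2) depth=8
  - 40.0.0.0/8 clear@8
  + 156.0.0.0/8 (H3) depth=8
  + 156.13.0.0/16 (H1) depth=16
  Q 156.119.227.78: descend 100111000 ; hops seen [H3] ; pick H3
  Q 156.35.149.71: descend 1001110000 ; hops seen [H3] ; pick H3
  - 156.13.0.0/16 clear@16
  Q 156.2.184.14: descend 100111000000 ; hops seen [H3] ; pick H3
  + 156.13.104.0/24 (H5) depth=24
  + 40.0.0.0/8 (H0) depth=8
  Q 188.65.20.246: descend 10 ; hops seen [∅] ; pick no-route
  + 156.0.0.0/12 (H5) depth=12
  + 33.238.43.104/29 (H2) depth=29
  + 33.238.0.0/16 (H4) depth=16
  Q 156.0.15.187: descend 100111000000 ; hops seen [H3,H5] ; pick H5
  - 33.238.43.104/29 clear@29
  + 156.13.104.152/32 (H0) depth=32
  + 0.0.0.0/0 (H5) depth=0
  + 156.13.104.152/32 (H3) depth=32
  + 40.179.141.235/32 (H0) depth=32
  + 156.13.0.0/16 (H0) depth=16
  + 40.179.141.0/24 (H5) depth=24
  + 156.13.104.0/24 (H0) depth=24
  + 156.13.104.144/28 (H5) depth=28
  Q 40.179.141.0: descend 001010001011001110001101 ; hops seen [H5,H0,H5] ; pick H5
  Q 156.13.0.5: descend 10011100000011010 ; hops seen [H5,H3,H5,H0] ; pick H0
  - 40.0.0.0/8 clear@8
  Q 40.179.141.235: descend 00101000101100111000110111101011 ; hops seen [H5,H5,H0] ; pick H0
  Q 156.0.0.0: descend 100111000000 ; hops seen [H5,H3,H5] ; pick H5
  Q 156.13.104.144: descend 1001110000001101011010001001 ; hops seen [H5,H3,H5,H0,H0,H5] ; pick H5
  + 0.0.0.0/0 (H3) depth=0
  Q 40.179.141.235: descend 00101000101100111000110111101011 ; hops seen [H3,H5,H0] ; pick H0
  + 40.179.141.224/28 (H1) depth=28
  Q 156.13.0.12: descend 10011100000011010 ; hops seen [H3,H3,H5,H0] ; pick H0
  Q 177.203.160.135: descend 10 ; hops seen [H3] ; pick H3
  + 33.0.0.0/8 (H5) depth=8
  - 40.179.141.224/28 clear@28
  + 156.12.0.0/14 (H0) depth=14
  + 156.13.104.152/32 (H3) depth=32

== LOOKUPS ==
["H3","H3","H3","no-route","H5","H5","H0","H0","H5","H5","H0","H0","H3"]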